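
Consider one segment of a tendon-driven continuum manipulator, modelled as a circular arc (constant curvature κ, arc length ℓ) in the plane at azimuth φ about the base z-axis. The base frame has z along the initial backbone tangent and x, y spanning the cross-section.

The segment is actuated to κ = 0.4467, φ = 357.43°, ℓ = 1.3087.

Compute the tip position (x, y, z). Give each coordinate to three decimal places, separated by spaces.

0.371 -0.017 1.235

θ = κ·ℓ = 0.4467 × 1.3087 = 0.58460 rad
ρ = (1 − cos θ)/κ = (1 − 0.83393)/0.4467 = 0.37176
z = sin θ / κ = 0.55186/0.4467 = 1.23542
x = ρ cos φ = 0.37176 × cos(357.43°) = 0.37139
y = ρ sin φ = 0.37176 × sin(357.43°) = -0.01667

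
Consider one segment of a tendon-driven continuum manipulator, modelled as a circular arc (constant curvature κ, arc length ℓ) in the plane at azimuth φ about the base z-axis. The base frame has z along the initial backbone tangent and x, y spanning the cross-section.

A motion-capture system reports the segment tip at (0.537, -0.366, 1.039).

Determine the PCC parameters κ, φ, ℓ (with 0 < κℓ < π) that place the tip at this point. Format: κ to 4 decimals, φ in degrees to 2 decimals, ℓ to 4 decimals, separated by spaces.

0.8654 325.72 1.2917

ρ = √(x²+y²) = √(0.537² + -0.366²) = 0.64987
φ = atan2(y, x) mod 360° = atan2(-0.366, 0.537) = 325.7231°
|p|² = ρ² + z² = 0.64987² + 1.039² = 1.50185
κ = 2ρ / |p|² = 2×0.64987 / 1.50185 = 0.86542
θ = 2·atan2(ρ, z) = 2·atan2(0.64987, 1.039) = 1.11788 rad
ℓ = θ/κ = 1.11788/0.86542 = 1.29171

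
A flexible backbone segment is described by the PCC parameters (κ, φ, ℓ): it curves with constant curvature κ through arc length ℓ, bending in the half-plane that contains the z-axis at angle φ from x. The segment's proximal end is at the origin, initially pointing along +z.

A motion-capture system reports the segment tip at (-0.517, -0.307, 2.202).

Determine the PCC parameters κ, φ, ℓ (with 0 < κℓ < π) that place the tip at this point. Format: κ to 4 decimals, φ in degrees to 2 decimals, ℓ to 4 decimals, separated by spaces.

0.2308 210.70 2.3099

ρ = √(x²+y²) = √(-0.517² + -0.307²) = 0.60128
φ = atan2(y, x) mod 360° = atan2(-0.307, -0.517) = 210.7023°
|p|² = ρ² + z² = 0.60128² + 2.202² = 5.21034
κ = 2ρ / |p|² = 2×0.60128 / 5.21034 = 0.23080
θ = 2·atan2(ρ, z) = 2·atan2(0.60128, 2.202) = 0.53313 rad
ℓ = θ/κ = 0.53313/0.23080 = 2.30988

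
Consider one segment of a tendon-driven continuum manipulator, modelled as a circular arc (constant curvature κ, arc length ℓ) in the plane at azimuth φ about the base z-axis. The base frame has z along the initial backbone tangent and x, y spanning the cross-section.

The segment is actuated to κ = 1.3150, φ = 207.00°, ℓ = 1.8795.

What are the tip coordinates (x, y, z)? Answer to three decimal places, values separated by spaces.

θ = κ·ℓ = 1.3150 × 1.8795 = 2.47154 rad
ρ = (1 − cos θ)/κ = (1 − -0.78379)/1.3150 = 1.35649
z = sin θ / κ = 0.62103/1.3150 = 0.47226
x = ρ cos φ = 1.35649 × cos(207.00°) = -1.20865
y = ρ sin φ = 1.35649 × sin(207.00°) = -0.61584

-1.209 -0.616 0.472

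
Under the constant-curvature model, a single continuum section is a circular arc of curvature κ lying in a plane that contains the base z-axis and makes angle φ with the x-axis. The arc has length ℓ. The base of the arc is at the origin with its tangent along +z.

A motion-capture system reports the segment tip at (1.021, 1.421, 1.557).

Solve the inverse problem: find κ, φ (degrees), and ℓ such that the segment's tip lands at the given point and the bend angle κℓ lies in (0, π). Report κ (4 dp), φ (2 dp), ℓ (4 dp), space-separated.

0.6379 54.30 2.6450

ρ = √(x²+y²) = √(1.021² + 1.421²) = 1.74977
φ = atan2(y, x) mod 360° = atan2(1.421, 1.021) = 54.3024°
|p|² = ρ² + z² = 1.74977² + 1.557² = 5.48593
κ = 2ρ / |p|² = 2×1.74977 / 5.48593 = 0.63791
θ = 2·atan2(ρ, z) = 2·atan2(1.74977, 1.557) = 1.68725 rad
ℓ = θ/κ = 1.68725/0.63791 = 2.64497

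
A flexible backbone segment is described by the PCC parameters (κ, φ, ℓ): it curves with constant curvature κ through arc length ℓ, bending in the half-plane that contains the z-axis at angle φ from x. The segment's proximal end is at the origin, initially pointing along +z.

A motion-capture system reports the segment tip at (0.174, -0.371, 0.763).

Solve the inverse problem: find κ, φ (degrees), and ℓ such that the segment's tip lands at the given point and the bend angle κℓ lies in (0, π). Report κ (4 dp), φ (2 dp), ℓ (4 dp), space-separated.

1.0926 295.13 0.9022

ρ = √(x²+y²) = √(0.174² + -0.371²) = 0.40978
φ = atan2(y, x) mod 360° = atan2(-0.371, 0.174) = 295.1267°
|p|² = ρ² + z² = 0.40978² + 0.763² = 0.75009
κ = 2ρ / |p|² = 2×0.40978 / 0.75009 = 1.09261
θ = 2·atan2(ρ, z) = 2·atan2(0.40978, 0.763) = 0.98571 rad
ℓ = θ/κ = 0.98571/1.09261 = 0.90216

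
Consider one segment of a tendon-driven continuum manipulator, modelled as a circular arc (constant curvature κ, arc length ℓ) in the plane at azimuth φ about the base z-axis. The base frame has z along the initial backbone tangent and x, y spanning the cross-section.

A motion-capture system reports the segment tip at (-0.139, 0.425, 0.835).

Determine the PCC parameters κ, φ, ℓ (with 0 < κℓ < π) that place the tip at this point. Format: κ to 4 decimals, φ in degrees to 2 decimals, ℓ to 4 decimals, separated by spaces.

ρ = √(x²+y²) = √(-0.139² + 0.425²) = 0.44715
φ = atan2(y, x) mod 360° = atan2(0.425, -0.139) = 108.1108°
|p|² = ρ² + z² = 0.44715² + 0.835² = 0.89717
κ = 2ρ / |p|² = 2×0.44715 / 0.89717 = 0.99681
θ = 2·atan2(ρ, z) = 2·atan2(0.44715, 0.835) = 0.98331 rad
ℓ = θ/κ = 0.98331/0.99681 = 0.98645

0.9968 108.11 0.9865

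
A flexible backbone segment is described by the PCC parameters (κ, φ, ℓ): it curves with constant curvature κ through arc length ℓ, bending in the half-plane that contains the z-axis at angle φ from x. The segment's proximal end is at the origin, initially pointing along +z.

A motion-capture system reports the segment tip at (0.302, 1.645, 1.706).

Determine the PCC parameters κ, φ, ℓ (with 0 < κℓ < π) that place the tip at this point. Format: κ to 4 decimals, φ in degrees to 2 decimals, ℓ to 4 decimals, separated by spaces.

0.5861 79.60 2.6465

ρ = √(x²+y²) = √(0.302² + 1.645²) = 1.67249
φ = atan2(y, x) mod 360° = atan2(1.645, 0.302) = 79.5971°
|p|² = ρ² + z² = 1.67249² + 1.706² = 5.70766
κ = 2ρ / |p|² = 2×1.67249 / 5.70766 = 0.58605
θ = 2·atan2(ρ, z) = 2·atan2(1.67249, 1.706) = 1.55096 rad
ℓ = θ/κ = 1.55096/0.58605 = 2.64646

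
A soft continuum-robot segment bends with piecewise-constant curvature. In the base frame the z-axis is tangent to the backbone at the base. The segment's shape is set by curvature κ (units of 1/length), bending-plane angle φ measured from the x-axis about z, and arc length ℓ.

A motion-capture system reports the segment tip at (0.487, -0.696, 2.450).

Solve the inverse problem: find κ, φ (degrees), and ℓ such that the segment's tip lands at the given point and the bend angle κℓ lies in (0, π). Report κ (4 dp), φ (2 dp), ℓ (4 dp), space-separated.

ρ = √(x²+y²) = √(0.487² + -0.696²) = 0.84946
φ = atan2(y, x) mod 360° = atan2(-0.696, 0.487) = 304.9810°
|p|² = ρ² + z² = 0.84946² + 2.450² = 6.72409
κ = 2ρ / |p|² = 2×0.84946 / 6.72409 = 0.25266
θ = 2·atan2(ρ, z) = 2·atan2(0.84946, 2.450) = 0.66750 rad
ℓ = θ/κ = 0.66750/0.25266 = 2.64186

0.2527 304.98 2.6419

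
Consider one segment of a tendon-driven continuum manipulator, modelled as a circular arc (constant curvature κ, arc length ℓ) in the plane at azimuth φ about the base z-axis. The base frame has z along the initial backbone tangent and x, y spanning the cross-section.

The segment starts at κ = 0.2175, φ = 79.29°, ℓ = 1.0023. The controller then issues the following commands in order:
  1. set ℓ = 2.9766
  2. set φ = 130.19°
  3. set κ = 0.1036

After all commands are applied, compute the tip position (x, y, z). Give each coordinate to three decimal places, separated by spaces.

-0.294 0.348 2.930

initial: κ=0.2175, φ=79.29°, ℓ=1.0023
cmd 1: set ℓ=2.9766 → (κ,φ,ℓ)=(0.2175,79.29°,2.9766) → tip=(0.1729,0.9141,2.7730)
cmd 2: set φ=130.19° → (κ,φ,ℓ)=(0.2175,130.19°,2.9766) → tip=(-0.6004,0.7107,2.7730)
cmd 3: set κ=0.1036 → (κ,φ,ℓ)=(0.1036,130.19°,2.9766) → tip=(-0.2938,0.3478,2.9296)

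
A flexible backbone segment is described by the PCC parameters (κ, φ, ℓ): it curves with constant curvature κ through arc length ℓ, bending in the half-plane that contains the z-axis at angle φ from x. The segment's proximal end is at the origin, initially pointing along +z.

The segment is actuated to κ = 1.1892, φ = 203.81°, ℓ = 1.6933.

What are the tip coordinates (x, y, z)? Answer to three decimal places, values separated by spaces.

θ = κ·ℓ = 1.1892 × 1.6933 = 2.01367 rad
ρ = (1 − cos θ)/κ = (1 − -0.42854)/1.1892 = 1.20126
z = sin θ / κ = 0.90352/1.1892 = 0.75977
x = ρ cos φ = 1.20126 × cos(203.81°) = -1.09902
y = ρ sin φ = 1.20126 × sin(203.81°) = -0.48496

-1.099 -0.485 0.760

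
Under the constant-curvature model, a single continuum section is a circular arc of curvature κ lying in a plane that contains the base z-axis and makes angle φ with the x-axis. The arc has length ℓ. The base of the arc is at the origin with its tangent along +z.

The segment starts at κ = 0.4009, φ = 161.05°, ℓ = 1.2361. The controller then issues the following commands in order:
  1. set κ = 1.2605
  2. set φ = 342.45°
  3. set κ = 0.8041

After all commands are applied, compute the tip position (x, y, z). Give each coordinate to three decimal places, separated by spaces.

0.539 -0.170 1.042

initial: κ=0.4009, φ=161.05°, ℓ=1.2361
cmd 1: set κ=1.2605 → (κ,φ,ℓ)=(1.2605,161.05°,1.2361) → tip=(-0.7408,0.2544,0.7933)
cmd 2: set φ=342.45° → (κ,φ,ℓ)=(1.2605,342.45°,1.2361) → tip=(0.7468,-0.2362,0.7933)
cmd 3: set κ=0.8041 → (κ,φ,ℓ)=(0.8041,342.45°,1.2361) → tip=(0.5391,-0.1705,1.0424)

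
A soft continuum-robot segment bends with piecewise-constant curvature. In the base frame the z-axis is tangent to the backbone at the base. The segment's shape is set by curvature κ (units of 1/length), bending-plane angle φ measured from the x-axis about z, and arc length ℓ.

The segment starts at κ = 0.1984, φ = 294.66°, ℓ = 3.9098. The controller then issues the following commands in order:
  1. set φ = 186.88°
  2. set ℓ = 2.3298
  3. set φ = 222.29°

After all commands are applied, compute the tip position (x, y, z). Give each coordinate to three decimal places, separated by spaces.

-0.391 -0.356 2.248

initial: κ=0.1984, φ=294.66°, ℓ=3.9098
cmd 1: set φ=186.88° → (κ,φ,ℓ)=(0.1984,186.88°,3.9098) → tip=(-1.4315,-0.1727,3.5293)
cmd 2: set ℓ=2.3298 → (κ,φ,ℓ)=(0.1984,186.88°,2.3298) → tip=(-0.5251,-0.0634,2.2477)
cmd 3: set φ=222.29° → (κ,φ,ℓ)=(0.1984,222.29°,2.3298) → tip=(-0.3913,-0.3559,2.2477)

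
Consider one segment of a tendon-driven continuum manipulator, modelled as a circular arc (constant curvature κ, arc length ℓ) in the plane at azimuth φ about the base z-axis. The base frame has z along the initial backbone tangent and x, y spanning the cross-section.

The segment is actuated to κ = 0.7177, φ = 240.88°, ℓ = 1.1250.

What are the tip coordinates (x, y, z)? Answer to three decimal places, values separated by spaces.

-0.209 -0.376 1.007

θ = κ·ℓ = 0.7177 × 1.1250 = 0.80741 rad
ρ = (1 − cos θ)/κ = (1 − 0.69137)/0.7177 = 0.43003
z = sin θ / κ = 0.72250/0.7177 = 1.00669
x = ρ cos φ = 0.43003 × cos(240.88°) = -0.20927
y = ρ sin φ = 0.43003 × sin(240.88°) = -0.37567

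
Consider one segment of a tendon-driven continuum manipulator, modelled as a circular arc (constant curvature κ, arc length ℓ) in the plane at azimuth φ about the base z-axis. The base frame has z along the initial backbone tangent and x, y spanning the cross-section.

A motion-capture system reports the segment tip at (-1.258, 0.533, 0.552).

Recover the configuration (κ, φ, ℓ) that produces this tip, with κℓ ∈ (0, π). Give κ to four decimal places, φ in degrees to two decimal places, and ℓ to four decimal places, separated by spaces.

1.2584 157.04 1.8862

ρ = √(x²+y²) = √(-1.258² + 0.533²) = 1.36626
φ = atan2(y, x) mod 360° = atan2(0.533, -1.258) = 157.0382°
|p|² = ρ² + z² = 1.36626² + 0.552² = 2.17136
κ = 2ρ / |p|² = 2×1.36626 / 2.17136 = 1.25843
θ = 2·atan2(ρ, z) = 2·atan2(1.36626, 0.552) = 2.37365 rad
ℓ = θ/κ = 2.37365/1.25843 = 1.88619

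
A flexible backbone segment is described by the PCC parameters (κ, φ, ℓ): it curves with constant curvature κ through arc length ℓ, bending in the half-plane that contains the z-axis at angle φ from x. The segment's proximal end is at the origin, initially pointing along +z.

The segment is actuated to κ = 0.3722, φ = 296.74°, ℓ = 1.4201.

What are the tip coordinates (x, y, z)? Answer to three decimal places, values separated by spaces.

0.165 -0.327 1.355

θ = κ·ℓ = 0.3722 × 1.4201 = 0.52856 rad
ρ = (1 − cos θ)/κ = (1 − 0.86353)/0.3722 = 0.36665
z = sin θ / κ = 0.50429/0.3722 = 1.35489
x = ρ cos φ = 0.36665 × cos(296.74°) = 0.16497
y = ρ sin φ = 0.36665 × sin(296.74°) = -0.32744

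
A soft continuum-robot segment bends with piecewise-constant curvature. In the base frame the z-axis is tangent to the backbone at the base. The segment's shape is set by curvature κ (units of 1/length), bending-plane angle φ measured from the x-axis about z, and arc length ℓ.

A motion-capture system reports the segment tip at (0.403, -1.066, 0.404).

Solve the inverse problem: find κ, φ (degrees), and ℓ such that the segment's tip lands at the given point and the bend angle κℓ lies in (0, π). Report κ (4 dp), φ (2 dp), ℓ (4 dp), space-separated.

1.5590 290.71 1.5781

ρ = √(x²+y²) = √(0.403² + -1.066²) = 1.13963
φ = atan2(y, x) mod 360° = atan2(-1.066, 0.403) = 290.7090°
|p|² = ρ² + z² = 1.13963² + 0.404² = 1.46198
κ = 2ρ / |p|² = 2×1.13963 / 1.46198 = 1.55903
θ = 2·atan2(ρ, z) = 2·atan2(1.13963, 0.404) = 2.46024 rad
ℓ = θ/κ = 2.46024/1.55903 = 1.57806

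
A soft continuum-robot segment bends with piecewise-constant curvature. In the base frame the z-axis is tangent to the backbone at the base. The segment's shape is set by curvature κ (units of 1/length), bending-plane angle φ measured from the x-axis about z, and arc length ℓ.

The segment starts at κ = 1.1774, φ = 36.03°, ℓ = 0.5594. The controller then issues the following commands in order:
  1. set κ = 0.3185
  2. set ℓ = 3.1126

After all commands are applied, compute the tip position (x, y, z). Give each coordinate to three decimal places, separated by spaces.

1.149 0.836 2.627

initial: κ=1.1774, φ=36.03°, ℓ=0.5594
cmd 1: set κ=0.3185 → (κ,φ,ℓ)=(0.3185,36.03°,0.5594) → tip=(0.0402,0.0292,0.5564)
cmd 2: set ℓ=3.1126 → (κ,φ,ℓ)=(0.3185,36.03°,3.1126) → tip=(1.1488,0.8356,2.6272)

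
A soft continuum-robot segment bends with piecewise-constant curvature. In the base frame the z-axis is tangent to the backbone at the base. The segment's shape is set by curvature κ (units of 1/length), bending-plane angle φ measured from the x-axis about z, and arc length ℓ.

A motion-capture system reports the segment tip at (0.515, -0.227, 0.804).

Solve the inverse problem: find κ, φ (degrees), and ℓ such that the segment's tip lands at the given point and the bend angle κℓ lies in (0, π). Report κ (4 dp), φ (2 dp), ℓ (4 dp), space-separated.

ρ = √(x²+y²) = √(0.515² + -0.227²) = 0.56281
φ = atan2(y, x) mod 360° = atan2(-0.227, 0.515) = 336.2132°
|p|² = ρ² + z² = 0.56281² + 0.804² = 0.96317
κ = 2ρ / |p|² = 2×0.56281 / 0.96317 = 1.16866
θ = 2·atan2(ρ, z) = 2·atan2(0.56281, 0.804) = 1.22147 rad
ℓ = θ/κ = 1.22147/1.16866 = 1.04519

1.1687 336.21 1.0452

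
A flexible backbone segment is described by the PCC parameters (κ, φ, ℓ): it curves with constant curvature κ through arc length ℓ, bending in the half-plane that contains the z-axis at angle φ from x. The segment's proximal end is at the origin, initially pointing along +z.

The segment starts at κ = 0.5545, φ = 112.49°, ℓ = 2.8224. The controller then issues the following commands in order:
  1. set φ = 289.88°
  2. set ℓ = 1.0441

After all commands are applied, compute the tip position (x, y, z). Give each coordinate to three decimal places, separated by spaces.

0.100 -0.276 0.987

initial: κ=0.5545, φ=112.49°, ℓ=2.8224
cmd 1: set φ=289.88° → (κ,φ,ℓ)=(0.5545,289.88°,2.8224) → tip=(0.6097,-1.6862,1.8034)
cmd 2: set ℓ=1.0441 → (κ,φ,ℓ)=(0.5545,289.88°,1.0441) → tip=(0.0999,-0.2764,0.9867)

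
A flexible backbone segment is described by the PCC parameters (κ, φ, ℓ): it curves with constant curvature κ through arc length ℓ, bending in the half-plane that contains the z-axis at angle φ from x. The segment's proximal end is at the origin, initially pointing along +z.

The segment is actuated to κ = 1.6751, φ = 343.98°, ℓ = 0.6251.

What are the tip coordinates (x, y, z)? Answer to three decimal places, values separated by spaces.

θ = κ·ℓ = 1.6751 × 0.6251 = 1.04711 rad
ρ = (1 − cos θ)/κ = (1 − 0.50008)/1.6751 = 0.29844
z = sin θ / κ = 0.86598/1.6751 = 0.51697
x = ρ cos φ = 0.29844 × cos(343.98°) = 0.28685
y = ρ sin φ = 0.29844 × sin(343.98°) = -0.08236

0.287 -0.082 0.517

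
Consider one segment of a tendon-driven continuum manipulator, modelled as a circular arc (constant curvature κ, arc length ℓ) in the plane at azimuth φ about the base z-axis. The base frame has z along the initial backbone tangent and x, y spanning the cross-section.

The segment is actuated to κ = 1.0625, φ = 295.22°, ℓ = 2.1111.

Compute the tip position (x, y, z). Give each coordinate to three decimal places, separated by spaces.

θ = κ·ℓ = 1.0625 × 2.1111 = 2.24304 rad
ρ = (1 − cos θ)/κ = (1 − -0.62275)/1.0625 = 1.52729
z = sin θ / κ = 0.78242/1.0625 = 0.73640
x = ρ cos φ = 1.52729 × cos(295.22°) = 0.65077
y = ρ sin φ = 1.52729 × sin(295.22°) = -1.38171

0.651 -1.382 0.736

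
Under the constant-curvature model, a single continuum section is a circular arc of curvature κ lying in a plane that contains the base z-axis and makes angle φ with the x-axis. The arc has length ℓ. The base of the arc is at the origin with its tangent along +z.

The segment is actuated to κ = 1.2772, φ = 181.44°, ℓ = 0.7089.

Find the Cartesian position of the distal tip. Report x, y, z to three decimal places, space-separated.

-0.299 -0.008 0.616

θ = κ·ℓ = 1.2772 × 0.7089 = 0.90541 rad
ρ = (1 − cos θ)/κ = (1 − 0.61737)/1.2772 = 0.29959
z = sin θ / κ = 0.78668/1.2772 = 0.61594
x = ρ cos φ = 0.29959 × cos(181.44°) = -0.29949
y = ρ sin φ = 0.29959 × sin(181.44°) = -0.00753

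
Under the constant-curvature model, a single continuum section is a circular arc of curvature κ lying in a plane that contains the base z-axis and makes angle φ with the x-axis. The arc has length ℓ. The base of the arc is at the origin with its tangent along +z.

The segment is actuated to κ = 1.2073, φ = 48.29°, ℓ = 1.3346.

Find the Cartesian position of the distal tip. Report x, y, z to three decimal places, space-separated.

0.573 0.643 0.828

θ = κ·ℓ = 1.2073 × 1.3346 = 1.61126 rad
ρ = (1 − cos θ)/κ = (1 − -0.04046)/1.2073 = 0.86180
z = sin θ / κ = 0.99918/1.2073 = 0.82762
x = ρ cos φ = 0.86180 × cos(48.29°) = 0.57341
y = ρ sin φ = 0.86180 × sin(48.29°) = 0.64336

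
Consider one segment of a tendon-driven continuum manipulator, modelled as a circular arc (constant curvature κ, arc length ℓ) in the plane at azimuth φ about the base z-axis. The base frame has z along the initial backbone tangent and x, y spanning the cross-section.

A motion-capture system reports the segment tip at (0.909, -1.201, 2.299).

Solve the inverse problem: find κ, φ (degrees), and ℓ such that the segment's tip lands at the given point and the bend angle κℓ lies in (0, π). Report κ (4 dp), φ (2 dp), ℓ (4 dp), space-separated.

ρ = √(x²+y²) = √(0.909² + -1.201²) = 1.50621
φ = atan2(y, x) mod 360° = atan2(-1.201, 0.909) = 307.1210°
|p|² = ρ² + z² = 1.50621² + 2.299² = 7.55408
κ = 2ρ / |p|² = 2×1.50621 / 7.55408 = 0.39878
θ = 2·atan2(ρ, z) = 2·atan2(1.50621, 2.299) = 1.15999 rad
ℓ = θ/κ = 1.15999/0.39878 = 2.90883

0.3988 307.12 2.9088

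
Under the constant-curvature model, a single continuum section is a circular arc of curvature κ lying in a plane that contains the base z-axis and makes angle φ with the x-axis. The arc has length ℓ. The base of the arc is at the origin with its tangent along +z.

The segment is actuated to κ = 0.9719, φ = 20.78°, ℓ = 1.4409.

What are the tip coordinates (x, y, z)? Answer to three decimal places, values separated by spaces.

θ = κ·ℓ = 0.9719 × 1.4409 = 1.40041 rad
ρ = (1 − cos θ)/κ = (1 − 0.16956)/0.9719 = 0.85445
z = sin θ / κ = 0.98552/0.9719 = 1.01401
x = ρ cos φ = 0.85445 × cos(20.78°) = 0.79887
y = ρ sin φ = 0.85445 × sin(20.78°) = 0.30314

0.799 0.303 1.014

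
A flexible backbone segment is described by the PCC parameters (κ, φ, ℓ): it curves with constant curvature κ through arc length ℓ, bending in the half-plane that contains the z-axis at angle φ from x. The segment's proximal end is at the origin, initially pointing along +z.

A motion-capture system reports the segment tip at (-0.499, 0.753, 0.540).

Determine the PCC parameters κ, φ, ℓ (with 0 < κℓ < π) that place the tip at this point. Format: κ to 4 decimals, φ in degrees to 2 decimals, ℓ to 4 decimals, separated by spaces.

ρ = √(x²+y²) = √(-0.499² + 0.753²) = 0.90333
φ = atan2(y, x) mod 360° = atan2(0.753, -0.499) = 123.5317°
|p|² = ρ² + z² = 0.90333² + 0.540² = 1.10761
κ = 2ρ / |p|² = 2×0.90333 / 1.10761 = 1.63114
θ = 2·atan2(ρ, z) = 2·atan2(0.90333, 0.540) = 2.06401 rad
ℓ = θ/κ = 2.06401/1.63114 = 1.26538

1.6311 123.53 1.2654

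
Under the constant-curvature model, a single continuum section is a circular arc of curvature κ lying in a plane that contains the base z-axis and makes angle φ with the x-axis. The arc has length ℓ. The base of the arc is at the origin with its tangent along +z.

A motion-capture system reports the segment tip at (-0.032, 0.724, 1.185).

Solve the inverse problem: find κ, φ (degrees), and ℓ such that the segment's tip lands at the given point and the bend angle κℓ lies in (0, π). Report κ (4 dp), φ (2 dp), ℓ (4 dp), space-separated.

ρ = √(x²+y²) = √(-0.032² + 0.724²) = 0.72471
φ = atan2(y, x) mod 360° = atan2(0.724, -0.032) = 92.5308°
|p|² = ρ² + z² = 0.72471² + 1.185² = 1.92942
κ = 2ρ / |p|² = 2×0.72471 / 1.92942 = 0.75122
θ = 2·atan2(ρ, z) = 2·atan2(0.72471, 1.185) = 1.09776 rad
ℓ = θ/κ = 1.09776/0.75122 = 1.46132

0.7512 92.53 1.4613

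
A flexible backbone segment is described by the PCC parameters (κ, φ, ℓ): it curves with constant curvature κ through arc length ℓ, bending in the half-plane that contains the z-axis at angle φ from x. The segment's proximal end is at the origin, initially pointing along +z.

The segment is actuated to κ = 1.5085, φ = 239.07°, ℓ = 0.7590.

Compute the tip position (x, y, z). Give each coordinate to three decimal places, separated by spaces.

-0.200 -0.334 0.604

θ = κ·ℓ = 1.5085 × 0.7590 = 1.14495 rad
ρ = (1 − cos θ)/κ = (1 − 0.41309)/1.5085 = 0.38907
z = sin θ / κ = 0.91069/1.5085 = 0.60371
x = ρ cos φ = 0.38907 × cos(239.07°) = -0.19998
y = ρ sin φ = 0.38907 × sin(239.07°) = -0.33374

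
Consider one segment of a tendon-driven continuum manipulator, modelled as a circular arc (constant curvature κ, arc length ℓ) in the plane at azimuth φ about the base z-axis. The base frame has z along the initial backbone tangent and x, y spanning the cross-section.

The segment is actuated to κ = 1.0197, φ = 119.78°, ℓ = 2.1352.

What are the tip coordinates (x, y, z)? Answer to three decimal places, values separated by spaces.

θ = κ·ℓ = 1.0197 × 2.1352 = 2.17726 rad
ρ = (1 − cos θ)/κ = (1 − -0.56997)/1.0197 = 1.53964
z = sin θ / κ = 0.82167/1.0197 = 0.80579
x = ρ cos φ = 1.53964 × cos(119.78°) = -0.76469
y = ρ sin φ = 1.53964 × sin(119.78°) = 1.33631

-0.765 1.336 0.806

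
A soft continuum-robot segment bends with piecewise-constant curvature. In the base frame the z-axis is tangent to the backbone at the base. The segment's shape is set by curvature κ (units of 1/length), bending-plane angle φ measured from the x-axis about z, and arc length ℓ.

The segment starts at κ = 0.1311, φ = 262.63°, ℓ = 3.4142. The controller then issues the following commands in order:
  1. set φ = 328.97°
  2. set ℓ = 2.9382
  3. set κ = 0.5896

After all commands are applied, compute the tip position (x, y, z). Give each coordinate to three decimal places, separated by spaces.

1.687 -1.015 1.674

initial: κ=0.1311, φ=262.63°, ℓ=3.4142
cmd 1: set φ=328.97° → (κ,φ,ℓ)=(0.1311,328.97°,3.4142) → tip=(0.6439,-0.3874,3.3013)
cmd 2: set ℓ=2.9382 → (κ,φ,ℓ)=(0.1311,328.97°,2.9382) → tip=(0.4789,-0.2881,2.8661)
cmd 3: set κ=0.5896 → (κ,φ,ℓ)=(0.5896,328.97°,2.9382) → tip=(1.6871,-1.0149,1.6740)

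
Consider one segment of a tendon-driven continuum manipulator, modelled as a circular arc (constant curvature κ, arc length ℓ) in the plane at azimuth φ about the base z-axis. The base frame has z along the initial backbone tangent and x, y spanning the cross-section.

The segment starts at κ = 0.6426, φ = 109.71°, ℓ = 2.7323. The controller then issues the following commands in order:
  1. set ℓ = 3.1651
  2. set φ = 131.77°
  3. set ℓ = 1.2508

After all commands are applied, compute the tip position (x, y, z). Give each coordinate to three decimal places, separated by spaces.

initial: κ=0.6426, φ=109.71°, ℓ=2.7323
cmd 1: set ℓ=3.1651 → (κ,φ,ℓ)=(0.6426,109.71°,3.1651) → tip=(-0.7593,2.1195,1.3923)
cmd 2: set φ=131.77° → (κ,φ,ℓ)=(0.6426,131.77°,3.1651) → tip=(-1.4997,1.6791,1.3923)
cmd 3: set ℓ=1.2508 → (κ,φ,ℓ)=(0.6426,131.77°,1.2508) → tip=(-0.3172,0.3552,1.1204)

-0.317 0.355 1.120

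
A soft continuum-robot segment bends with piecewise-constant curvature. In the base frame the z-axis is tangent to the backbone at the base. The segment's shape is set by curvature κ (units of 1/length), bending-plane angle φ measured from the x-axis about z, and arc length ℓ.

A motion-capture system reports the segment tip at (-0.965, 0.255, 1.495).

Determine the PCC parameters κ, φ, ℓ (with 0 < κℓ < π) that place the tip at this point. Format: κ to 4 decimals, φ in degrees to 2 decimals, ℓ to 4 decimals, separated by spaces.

0.6178 165.20 1.9058

ρ = √(x²+y²) = √(-0.965² + 0.255²) = 0.99812
φ = atan2(y, x) mod 360° = atan2(0.255, -0.965) = 165.1980°
|p|² = ρ² + z² = 0.99812² + 1.495² = 3.23128
κ = 2ρ / |p|² = 2×0.99812 / 3.23128 = 0.61779
θ = 2·atan2(ρ, z) = 2·atan2(0.99812, 1.495) = 1.17735 rad
ℓ = θ/κ = 1.17735/0.61779 = 1.90575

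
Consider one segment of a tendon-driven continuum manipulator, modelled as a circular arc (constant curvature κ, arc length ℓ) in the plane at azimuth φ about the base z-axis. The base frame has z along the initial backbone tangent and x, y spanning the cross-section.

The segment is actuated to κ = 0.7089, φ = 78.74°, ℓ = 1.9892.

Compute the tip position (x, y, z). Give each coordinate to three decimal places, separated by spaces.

θ = κ·ℓ = 0.7089 × 1.9892 = 1.41014 rad
ρ = (1 − cos θ)/κ = (1 − 0.15996)/0.7089 = 1.18499
z = sin θ / κ = 0.98712/0.7089 = 1.39247
x = ρ cos φ = 1.18499 × cos(78.74°) = 0.23138
y = ρ sin φ = 1.18499 × sin(78.74°) = 1.16218

0.231 1.162 1.392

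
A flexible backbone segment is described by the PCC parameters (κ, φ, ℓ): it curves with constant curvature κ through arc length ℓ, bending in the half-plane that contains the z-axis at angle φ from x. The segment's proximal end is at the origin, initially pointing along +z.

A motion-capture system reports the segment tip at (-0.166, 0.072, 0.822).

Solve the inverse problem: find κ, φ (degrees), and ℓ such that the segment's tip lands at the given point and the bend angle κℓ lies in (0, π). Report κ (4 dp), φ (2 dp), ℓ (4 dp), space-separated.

0.5108 156.55 0.8483

ρ = √(x²+y²) = √(-0.166² + 0.072²) = 0.18094
φ = atan2(y, x) mod 360° = atan2(0.072, -0.166) = 156.5519°
|p|² = ρ² + z² = 0.18094² + 0.822² = 0.70842
κ = 2ρ / |p|² = 2×0.18094 / 0.70842 = 0.51083
θ = 2·atan2(ρ, z) = 2·atan2(0.18094, 0.822) = 0.43334 rad
ℓ = θ/κ = 0.43334/0.51083 = 0.84830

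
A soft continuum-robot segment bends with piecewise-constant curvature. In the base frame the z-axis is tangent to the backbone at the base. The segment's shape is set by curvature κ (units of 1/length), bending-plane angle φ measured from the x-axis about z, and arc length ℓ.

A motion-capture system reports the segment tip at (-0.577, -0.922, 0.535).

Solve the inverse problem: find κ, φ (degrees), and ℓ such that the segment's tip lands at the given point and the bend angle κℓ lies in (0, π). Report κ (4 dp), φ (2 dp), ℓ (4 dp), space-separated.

ρ = √(x²+y²) = √(-0.577² + -0.922²) = 1.08766
φ = atan2(y, x) mod 360° = atan2(-0.922, -0.577) = 237.9611°
|p|² = ρ² + z² = 1.08766² + 0.535² = 1.46924
κ = 2ρ / |p|² = 2×1.08766 / 1.46924 = 1.48058
θ = 2·atan2(ρ, z) = 2·atan2(1.08766, 0.535) = 2.22733 rad
ℓ = θ/κ = 2.22733/1.48058 = 1.50436

1.4806 237.96 1.5044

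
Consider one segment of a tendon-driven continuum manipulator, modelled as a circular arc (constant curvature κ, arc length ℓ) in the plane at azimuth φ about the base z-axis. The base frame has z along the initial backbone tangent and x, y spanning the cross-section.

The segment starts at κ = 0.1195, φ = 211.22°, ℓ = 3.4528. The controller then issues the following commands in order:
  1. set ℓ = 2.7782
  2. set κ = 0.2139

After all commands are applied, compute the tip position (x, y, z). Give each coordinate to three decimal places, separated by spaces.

initial: κ=0.1195, φ=211.22°, ℓ=3.4528
cmd 1: set ℓ=2.7782 → (κ,φ,ℓ)=(0.1195,211.22°,2.7782) → tip=(-0.3908,-0.2369,2.7274)
cmd 2: set κ=0.2139 → (κ,φ,ℓ)=(0.2139,211.22°,2.7782) → tip=(-0.6854,-0.4154,2.6175)

-0.685 -0.415 2.618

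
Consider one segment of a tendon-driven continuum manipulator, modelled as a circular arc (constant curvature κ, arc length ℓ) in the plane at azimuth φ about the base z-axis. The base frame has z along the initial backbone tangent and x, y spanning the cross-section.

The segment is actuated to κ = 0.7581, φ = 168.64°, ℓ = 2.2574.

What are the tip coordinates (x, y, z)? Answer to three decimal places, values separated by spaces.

-1.474 0.296 1.306

θ = κ·ℓ = 0.7581 × 2.2574 = 1.71133 rad
ρ = (1 − cos θ)/κ = (1 − -0.14008)/0.7581 = 1.50386
z = sin θ / κ = 0.99014/0.7581 = 1.30608
x = ρ cos φ = 1.50386 × cos(168.64°) = -1.47440
y = ρ sin φ = 1.50386 × sin(168.64°) = 0.29622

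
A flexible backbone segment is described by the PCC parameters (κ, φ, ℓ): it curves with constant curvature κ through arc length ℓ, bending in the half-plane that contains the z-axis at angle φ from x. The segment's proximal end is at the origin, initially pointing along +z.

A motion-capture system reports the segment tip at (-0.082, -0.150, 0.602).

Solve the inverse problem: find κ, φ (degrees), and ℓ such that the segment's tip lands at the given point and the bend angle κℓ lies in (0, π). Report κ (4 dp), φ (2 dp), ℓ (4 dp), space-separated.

0.8730 241.34 0.6339

ρ = √(x²+y²) = √(-0.082² + -0.150²) = 0.17095
φ = atan2(y, x) mod 360° = atan2(-0.150, -0.082) = 241.3360°
|p|² = ρ² + z² = 0.17095² + 0.602² = 0.39163
κ = 2ρ / |p|² = 2×0.17095 / 0.39163 = 0.87302
θ = 2·atan2(ρ, z) = 2·atan2(0.17095, 0.602) = 0.55337 rad
ℓ = θ/κ = 0.55337/0.87302 = 0.63386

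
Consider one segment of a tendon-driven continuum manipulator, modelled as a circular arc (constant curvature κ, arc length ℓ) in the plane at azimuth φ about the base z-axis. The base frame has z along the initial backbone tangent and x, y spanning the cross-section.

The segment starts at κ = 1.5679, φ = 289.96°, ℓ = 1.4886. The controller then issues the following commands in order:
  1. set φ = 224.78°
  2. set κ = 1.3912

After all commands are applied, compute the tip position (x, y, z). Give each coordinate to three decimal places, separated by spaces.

-0.755 -0.749 0.631

initial: κ=1.5679, φ=289.96°, ℓ=1.4886
cmd 1: set φ=224.78° → (κ,φ,ℓ)=(1.5679,224.78°,1.4886) → tip=(-0.7656,-0.7598,0.4609)
cmd 2: set κ=1.3912 → (κ,φ,ℓ)=(1.3912,224.78°,1.4886) → tip=(-0.7549,-0.7491,0.6308)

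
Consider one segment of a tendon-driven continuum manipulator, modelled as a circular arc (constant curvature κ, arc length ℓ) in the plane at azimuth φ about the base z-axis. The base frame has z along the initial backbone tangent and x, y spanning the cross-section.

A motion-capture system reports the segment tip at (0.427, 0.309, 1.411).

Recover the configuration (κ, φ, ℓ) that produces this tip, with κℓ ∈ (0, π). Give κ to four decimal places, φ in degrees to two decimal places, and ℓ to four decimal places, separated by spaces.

ρ = √(x²+y²) = √(0.427² + 0.309²) = 0.52708
φ = atan2(y, x) mod 360° = atan2(0.309, 0.427) = 35.8915°
|p|² = ρ² + z² = 0.52708² + 1.411² = 2.26873
κ = 2ρ / |p|² = 2×0.52708 / 2.26873 = 0.46464
θ = 2·atan2(ρ, z) = 2·atan2(0.52708, 1.411) = 0.71499 rad
ℓ = θ/κ = 0.71499/0.46464 = 1.53880

0.4646 35.89 1.5388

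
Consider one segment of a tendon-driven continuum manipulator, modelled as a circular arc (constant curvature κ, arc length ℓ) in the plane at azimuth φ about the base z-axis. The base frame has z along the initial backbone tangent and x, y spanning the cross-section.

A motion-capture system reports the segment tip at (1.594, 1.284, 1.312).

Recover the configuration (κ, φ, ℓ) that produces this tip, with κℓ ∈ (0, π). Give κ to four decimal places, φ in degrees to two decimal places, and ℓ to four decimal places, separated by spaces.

0.6926 38.85 2.8901

ρ = √(x²+y²) = √(1.594² + 1.284²) = 2.04682
φ = atan2(y, x) mod 360° = atan2(1.284, 1.594) = 38.8522°
|p|² = ρ² + z² = 2.04682² + 1.312² = 5.91084
κ = 2ρ / |p|² = 2×2.04682 / 5.91084 = 0.69257
θ = 2·atan2(ρ, z) = 2·atan2(2.04682, 1.312) = 2.00156 rad
ℓ = θ/κ = 2.00156/0.69257 = 2.89006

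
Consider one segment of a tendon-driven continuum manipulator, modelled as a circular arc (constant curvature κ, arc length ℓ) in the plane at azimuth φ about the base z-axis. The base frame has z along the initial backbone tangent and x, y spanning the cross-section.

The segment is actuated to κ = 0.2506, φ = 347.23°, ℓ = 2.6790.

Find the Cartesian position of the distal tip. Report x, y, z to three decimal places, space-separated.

0.845 -0.191 2.482

θ = κ·ℓ = 0.2506 × 2.6790 = 0.67136 rad
ρ = (1 − cos θ)/κ = (1 − 0.78298)/0.2506 = 0.86601
z = sin θ / κ = 0.62205/0.2506 = 2.48224
x = ρ cos φ = 0.86601 × cos(347.23°) = 0.84459
y = ρ sin φ = 0.86601 × sin(347.23°) = -0.19142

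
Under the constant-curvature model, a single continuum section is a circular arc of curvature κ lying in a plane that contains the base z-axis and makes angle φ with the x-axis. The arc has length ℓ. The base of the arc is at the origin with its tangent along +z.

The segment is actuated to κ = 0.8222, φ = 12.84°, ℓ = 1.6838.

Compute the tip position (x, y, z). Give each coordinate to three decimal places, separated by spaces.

θ = κ·ℓ = 0.8222 × 1.6838 = 1.38442 rad
ρ = (1 − cos θ)/κ = (1 − 0.18530)/0.8222 = 0.99088
z = sin θ / κ = 0.98268/0.8222 = 1.19519
x = ρ cos φ = 0.99088 × cos(12.84°) = 0.96610
y = ρ sin φ = 0.99088 × sin(12.84°) = 0.22020

0.966 0.220 1.195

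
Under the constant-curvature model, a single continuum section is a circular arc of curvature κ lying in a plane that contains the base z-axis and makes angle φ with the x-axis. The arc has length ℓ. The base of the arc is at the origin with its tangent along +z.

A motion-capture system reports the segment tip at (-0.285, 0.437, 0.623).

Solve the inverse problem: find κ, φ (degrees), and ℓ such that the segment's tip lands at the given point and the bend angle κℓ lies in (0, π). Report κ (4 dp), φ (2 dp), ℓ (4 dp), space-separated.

ρ = √(x²+y²) = √(-0.285² + 0.437²) = 0.52172
φ = atan2(y, x) mod 360° = atan2(0.437, -0.285) = 123.1113°
|p|² = ρ² + z² = 0.52172² + 0.623² = 0.66032
κ = 2ρ / |p|² = 2×0.52172 / 0.66032 = 1.58020
θ = 2·atan2(ρ, z) = 2·atan2(0.52172, 0.623) = 1.39431 rad
ℓ = θ/κ = 1.39431/1.58020 = 0.88236

1.5802 123.11 0.8824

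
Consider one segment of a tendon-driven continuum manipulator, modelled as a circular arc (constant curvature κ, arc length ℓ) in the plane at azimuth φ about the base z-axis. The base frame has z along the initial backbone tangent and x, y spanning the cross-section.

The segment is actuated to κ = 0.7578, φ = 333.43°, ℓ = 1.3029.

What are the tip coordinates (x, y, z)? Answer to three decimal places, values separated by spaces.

0.530 -0.265 1.101

θ = κ·ℓ = 0.7578 × 1.3029 = 0.98734 rad
ρ = (1 − cos θ)/κ = (1 − 0.55091)/0.7578 = 0.59262
z = sin θ / κ = 0.83456/0.7578 = 1.10130
x = ρ cos φ = 0.59262 × cos(333.43°) = 0.53003
y = ρ sin φ = 0.59262 × sin(333.43°) = -0.26507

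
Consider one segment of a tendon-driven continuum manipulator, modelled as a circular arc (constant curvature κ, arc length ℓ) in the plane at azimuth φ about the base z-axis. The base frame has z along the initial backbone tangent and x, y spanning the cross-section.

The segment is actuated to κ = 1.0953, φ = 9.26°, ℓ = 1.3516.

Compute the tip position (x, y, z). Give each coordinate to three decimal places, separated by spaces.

0.820 0.134 0.909

θ = κ·ℓ = 1.0953 × 1.3516 = 1.48041 rad
ρ = (1 − cos θ)/κ = (1 − 0.09027)/1.0953 = 0.83058
z = sin θ / κ = 0.99592/1.0953 = 0.90926
x = ρ cos φ = 0.83058 × cos(9.26°) = 0.81976
y = ρ sin φ = 0.83058 × sin(9.26°) = 0.13365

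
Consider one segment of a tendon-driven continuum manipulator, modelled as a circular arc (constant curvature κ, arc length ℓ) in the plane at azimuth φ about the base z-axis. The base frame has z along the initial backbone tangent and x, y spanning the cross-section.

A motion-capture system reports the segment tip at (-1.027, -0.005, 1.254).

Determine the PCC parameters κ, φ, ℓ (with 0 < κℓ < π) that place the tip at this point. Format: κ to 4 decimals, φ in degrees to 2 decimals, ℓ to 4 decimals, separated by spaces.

ρ = √(x²+y²) = √(-1.027² + -0.005²) = 1.02701
φ = atan2(y, x) mod 360° = atan2(-0.005, -1.027) = 180.2789°
|p|² = ρ² + z² = 1.02701² + 1.254² = 2.62727
κ = 2ρ / |p|² = 2×1.02701 / 2.62727 = 0.78181
θ = 2·atan2(ρ, z) = 2·atan2(1.02701, 1.254) = 1.37243 rad
ℓ = θ/κ = 1.37243/0.78181 = 1.75545

0.7818 180.28 1.7554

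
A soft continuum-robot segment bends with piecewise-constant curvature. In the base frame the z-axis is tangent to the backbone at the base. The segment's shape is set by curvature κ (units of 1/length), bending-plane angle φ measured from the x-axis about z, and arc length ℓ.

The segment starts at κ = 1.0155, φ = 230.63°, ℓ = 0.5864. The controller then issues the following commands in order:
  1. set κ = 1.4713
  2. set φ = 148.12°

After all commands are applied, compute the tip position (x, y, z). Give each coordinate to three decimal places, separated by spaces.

-0.202 0.126 0.516

initial: κ=1.0155, φ=230.63°, ℓ=0.5864
cmd 1: set κ=1.4713 → (κ,φ,ℓ)=(1.4713,230.63°,0.5864) → tip=(-0.1508,-0.1837,0.5163)
cmd 2: set φ=148.12° → (κ,φ,ℓ)=(1.4713,148.12°,0.5864) → tip=(-0.2018,0.1255,0.5163)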